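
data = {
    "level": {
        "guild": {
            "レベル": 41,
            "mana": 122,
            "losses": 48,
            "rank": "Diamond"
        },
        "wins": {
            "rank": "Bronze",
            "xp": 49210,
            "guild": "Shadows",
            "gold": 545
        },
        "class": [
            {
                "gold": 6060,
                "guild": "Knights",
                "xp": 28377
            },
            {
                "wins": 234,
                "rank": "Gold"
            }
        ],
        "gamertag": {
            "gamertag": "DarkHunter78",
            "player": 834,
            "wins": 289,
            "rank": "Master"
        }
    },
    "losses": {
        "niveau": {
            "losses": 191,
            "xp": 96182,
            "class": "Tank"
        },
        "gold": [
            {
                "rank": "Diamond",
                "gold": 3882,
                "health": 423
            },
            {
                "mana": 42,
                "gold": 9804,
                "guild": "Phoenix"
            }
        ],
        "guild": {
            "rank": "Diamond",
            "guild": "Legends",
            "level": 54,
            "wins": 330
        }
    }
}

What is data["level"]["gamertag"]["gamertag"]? "DarkHunter78"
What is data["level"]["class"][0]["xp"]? 28377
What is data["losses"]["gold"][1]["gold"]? 9804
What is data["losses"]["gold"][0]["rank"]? "Diamond"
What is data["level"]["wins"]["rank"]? "Bronze"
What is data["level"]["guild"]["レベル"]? 41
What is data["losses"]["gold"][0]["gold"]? 3882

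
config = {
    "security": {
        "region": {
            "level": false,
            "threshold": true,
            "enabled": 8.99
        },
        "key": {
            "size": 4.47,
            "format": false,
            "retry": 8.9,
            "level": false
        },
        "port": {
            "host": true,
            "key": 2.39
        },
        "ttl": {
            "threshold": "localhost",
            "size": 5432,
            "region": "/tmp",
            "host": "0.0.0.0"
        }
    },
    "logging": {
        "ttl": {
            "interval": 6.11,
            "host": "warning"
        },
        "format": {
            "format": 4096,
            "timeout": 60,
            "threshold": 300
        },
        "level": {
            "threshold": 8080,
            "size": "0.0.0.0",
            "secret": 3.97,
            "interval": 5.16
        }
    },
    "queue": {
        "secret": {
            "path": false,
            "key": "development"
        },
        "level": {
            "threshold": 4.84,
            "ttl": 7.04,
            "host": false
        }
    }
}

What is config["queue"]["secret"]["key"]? "development"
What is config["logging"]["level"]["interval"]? 5.16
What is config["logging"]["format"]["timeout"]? 60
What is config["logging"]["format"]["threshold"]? 300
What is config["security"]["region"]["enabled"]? 8.99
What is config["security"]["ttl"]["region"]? "/tmp"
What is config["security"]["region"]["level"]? False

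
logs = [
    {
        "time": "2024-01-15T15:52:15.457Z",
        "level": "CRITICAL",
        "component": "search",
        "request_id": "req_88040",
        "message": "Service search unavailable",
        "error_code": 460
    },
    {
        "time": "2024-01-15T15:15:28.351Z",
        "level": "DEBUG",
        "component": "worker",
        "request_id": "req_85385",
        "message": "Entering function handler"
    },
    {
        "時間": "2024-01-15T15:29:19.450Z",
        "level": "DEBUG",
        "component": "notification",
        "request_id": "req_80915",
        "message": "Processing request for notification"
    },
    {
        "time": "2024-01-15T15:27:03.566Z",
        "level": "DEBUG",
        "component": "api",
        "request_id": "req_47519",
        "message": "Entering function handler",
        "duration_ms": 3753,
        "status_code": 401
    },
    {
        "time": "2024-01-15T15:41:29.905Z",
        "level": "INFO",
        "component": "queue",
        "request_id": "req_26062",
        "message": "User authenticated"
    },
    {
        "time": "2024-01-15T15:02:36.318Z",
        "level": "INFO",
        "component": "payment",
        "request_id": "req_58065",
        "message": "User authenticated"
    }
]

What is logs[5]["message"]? "User authenticated"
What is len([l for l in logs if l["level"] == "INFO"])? 2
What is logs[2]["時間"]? "2024-01-15T15:29:19.450Z"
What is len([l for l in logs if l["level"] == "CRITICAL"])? 1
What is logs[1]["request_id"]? "req_85385"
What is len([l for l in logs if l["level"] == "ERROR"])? 0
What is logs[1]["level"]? "DEBUG"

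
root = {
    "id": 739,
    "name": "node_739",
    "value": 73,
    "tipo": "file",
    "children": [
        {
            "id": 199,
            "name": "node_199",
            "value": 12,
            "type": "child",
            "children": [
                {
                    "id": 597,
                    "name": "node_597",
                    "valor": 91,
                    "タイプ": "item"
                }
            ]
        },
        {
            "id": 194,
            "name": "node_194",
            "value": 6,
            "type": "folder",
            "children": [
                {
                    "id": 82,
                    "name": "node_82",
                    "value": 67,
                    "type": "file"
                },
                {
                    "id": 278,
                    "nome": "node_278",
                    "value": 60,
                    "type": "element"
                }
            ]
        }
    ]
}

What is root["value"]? 73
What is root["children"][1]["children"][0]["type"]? "file"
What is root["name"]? "node_739"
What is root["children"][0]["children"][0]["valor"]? 91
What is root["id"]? 739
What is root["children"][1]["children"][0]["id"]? 82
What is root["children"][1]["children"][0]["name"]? "node_82"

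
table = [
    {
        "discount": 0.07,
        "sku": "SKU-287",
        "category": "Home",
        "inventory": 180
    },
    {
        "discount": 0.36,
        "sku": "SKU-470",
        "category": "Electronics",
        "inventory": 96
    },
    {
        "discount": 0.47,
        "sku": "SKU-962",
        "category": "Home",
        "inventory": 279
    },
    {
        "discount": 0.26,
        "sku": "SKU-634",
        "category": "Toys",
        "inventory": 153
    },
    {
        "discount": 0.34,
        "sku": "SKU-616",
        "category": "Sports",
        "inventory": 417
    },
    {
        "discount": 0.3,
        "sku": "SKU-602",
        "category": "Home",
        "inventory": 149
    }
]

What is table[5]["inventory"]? 149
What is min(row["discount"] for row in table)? 0.07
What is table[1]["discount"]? 0.36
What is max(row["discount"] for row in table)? 0.47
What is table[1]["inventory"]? 96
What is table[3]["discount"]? 0.26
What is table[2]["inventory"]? 279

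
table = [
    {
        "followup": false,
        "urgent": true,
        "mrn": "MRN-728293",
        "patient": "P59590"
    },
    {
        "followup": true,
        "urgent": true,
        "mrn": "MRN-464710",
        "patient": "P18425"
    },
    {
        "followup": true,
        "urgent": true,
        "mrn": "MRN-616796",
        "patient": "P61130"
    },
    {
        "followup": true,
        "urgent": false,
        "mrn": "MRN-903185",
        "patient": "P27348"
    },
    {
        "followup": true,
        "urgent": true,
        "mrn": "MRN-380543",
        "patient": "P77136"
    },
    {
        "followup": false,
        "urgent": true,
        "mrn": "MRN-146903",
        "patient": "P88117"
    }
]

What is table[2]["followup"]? True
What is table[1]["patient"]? "P18425"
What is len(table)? 6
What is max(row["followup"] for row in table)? True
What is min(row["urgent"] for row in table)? False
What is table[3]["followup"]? True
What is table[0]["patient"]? "P59590"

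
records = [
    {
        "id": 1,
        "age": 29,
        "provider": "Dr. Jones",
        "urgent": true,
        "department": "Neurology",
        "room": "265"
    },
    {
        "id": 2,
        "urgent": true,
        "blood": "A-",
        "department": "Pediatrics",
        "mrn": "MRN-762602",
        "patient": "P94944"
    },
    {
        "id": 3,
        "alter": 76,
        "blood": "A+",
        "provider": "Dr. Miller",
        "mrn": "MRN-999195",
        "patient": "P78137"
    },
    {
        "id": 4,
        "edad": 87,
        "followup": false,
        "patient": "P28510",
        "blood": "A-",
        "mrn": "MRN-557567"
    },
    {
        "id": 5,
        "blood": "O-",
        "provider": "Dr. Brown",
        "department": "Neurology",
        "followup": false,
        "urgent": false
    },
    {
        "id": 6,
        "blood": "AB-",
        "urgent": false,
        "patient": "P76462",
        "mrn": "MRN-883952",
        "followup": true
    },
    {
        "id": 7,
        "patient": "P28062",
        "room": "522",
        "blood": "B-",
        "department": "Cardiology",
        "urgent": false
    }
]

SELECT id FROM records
[1, 2, 3, 4, 5, 6, 7]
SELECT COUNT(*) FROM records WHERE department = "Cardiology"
1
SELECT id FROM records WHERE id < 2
[1]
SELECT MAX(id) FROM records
7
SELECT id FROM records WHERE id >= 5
[5, 6, 7]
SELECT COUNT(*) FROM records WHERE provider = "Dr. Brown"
1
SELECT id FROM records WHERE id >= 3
[3, 4, 5, 6, 7]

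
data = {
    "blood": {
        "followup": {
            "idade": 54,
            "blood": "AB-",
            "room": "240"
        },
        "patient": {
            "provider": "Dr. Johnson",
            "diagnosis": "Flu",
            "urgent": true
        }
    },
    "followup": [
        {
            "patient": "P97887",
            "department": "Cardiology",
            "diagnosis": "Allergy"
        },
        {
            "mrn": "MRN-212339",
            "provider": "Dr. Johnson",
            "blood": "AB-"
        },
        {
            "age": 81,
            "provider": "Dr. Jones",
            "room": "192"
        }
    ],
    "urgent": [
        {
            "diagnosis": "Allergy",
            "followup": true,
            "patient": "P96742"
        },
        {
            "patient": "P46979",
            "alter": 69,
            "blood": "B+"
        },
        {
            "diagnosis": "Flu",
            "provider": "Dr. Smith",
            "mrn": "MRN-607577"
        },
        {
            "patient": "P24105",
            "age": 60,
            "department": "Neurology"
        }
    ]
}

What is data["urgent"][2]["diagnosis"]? "Flu"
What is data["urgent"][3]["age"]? 60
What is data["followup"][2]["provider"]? "Dr. Jones"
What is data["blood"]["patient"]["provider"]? "Dr. Johnson"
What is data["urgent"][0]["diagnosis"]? "Allergy"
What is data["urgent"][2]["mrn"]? "MRN-607577"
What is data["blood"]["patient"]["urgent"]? True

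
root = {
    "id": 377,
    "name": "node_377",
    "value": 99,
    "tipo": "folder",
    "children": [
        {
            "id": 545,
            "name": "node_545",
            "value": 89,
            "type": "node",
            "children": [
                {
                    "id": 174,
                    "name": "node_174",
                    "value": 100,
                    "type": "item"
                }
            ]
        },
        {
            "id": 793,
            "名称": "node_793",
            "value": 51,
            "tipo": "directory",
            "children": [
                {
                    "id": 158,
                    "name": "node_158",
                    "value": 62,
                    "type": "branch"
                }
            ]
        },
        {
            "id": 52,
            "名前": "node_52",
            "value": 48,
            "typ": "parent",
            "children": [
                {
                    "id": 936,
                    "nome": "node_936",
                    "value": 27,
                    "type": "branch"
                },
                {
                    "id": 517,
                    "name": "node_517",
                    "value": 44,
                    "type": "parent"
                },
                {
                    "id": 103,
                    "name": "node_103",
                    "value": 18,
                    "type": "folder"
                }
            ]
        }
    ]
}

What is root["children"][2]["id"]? 52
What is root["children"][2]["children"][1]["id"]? 517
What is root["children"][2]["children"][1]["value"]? 44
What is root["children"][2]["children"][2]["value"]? 18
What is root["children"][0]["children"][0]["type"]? "item"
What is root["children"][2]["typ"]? "parent"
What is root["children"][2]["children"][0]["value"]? 27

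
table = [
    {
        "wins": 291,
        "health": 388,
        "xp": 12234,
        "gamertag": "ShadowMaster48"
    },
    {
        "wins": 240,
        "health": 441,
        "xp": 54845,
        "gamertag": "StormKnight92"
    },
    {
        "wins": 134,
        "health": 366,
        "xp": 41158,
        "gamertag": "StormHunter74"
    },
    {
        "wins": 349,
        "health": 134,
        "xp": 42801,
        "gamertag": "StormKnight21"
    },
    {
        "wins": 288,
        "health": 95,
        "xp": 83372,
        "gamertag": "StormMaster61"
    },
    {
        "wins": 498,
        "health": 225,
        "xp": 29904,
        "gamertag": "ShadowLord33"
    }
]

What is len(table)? 6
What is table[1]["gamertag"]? "StormKnight92"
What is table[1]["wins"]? 240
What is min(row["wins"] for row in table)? 134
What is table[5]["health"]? 225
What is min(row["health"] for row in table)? 95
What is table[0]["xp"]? 12234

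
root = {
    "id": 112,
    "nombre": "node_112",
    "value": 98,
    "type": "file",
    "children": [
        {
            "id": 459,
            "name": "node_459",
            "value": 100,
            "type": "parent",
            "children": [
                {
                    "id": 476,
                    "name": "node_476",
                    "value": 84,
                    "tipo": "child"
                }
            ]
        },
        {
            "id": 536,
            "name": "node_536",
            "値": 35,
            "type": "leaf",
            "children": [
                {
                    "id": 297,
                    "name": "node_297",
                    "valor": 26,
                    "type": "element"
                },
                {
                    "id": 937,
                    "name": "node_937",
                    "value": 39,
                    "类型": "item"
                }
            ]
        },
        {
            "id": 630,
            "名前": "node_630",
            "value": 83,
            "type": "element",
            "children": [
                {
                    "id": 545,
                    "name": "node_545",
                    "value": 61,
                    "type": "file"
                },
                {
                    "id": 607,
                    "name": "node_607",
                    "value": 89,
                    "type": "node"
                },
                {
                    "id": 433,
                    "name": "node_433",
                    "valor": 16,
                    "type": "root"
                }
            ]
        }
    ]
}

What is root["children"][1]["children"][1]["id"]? 937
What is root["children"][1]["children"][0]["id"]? 297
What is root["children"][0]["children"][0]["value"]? 84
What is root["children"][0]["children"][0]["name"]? "node_476"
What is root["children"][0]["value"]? 100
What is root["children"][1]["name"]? "node_536"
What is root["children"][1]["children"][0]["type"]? "element"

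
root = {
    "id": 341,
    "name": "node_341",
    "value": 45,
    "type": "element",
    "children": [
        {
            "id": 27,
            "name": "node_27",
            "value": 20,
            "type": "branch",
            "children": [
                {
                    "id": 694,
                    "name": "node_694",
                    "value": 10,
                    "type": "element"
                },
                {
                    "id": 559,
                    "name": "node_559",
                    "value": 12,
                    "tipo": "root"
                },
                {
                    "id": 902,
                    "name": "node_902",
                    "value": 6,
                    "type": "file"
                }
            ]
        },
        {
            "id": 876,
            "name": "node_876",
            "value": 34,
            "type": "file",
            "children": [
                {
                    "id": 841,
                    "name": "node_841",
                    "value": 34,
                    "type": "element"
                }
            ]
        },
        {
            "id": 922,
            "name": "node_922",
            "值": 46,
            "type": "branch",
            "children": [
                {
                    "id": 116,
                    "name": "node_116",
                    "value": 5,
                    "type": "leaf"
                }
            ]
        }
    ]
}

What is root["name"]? "node_341"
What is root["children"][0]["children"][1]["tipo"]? "root"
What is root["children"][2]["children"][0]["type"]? "leaf"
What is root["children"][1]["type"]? "file"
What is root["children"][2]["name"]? "node_922"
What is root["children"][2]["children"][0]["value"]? 5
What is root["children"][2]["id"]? 922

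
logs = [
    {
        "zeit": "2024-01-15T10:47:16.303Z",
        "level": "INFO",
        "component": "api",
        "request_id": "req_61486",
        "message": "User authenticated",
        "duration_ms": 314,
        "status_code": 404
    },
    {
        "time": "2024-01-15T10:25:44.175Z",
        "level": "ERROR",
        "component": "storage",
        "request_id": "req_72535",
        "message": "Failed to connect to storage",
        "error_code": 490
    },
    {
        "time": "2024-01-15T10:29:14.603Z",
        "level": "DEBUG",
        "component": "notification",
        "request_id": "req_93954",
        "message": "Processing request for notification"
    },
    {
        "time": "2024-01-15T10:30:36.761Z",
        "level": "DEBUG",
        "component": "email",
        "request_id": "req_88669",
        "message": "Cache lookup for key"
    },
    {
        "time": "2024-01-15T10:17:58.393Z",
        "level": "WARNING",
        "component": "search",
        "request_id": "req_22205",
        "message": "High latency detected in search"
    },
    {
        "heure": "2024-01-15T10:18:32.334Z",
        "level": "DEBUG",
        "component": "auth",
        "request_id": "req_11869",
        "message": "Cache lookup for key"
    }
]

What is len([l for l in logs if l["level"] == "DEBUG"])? 3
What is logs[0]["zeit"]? "2024-01-15T10:47:16.303Z"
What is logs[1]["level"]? "ERROR"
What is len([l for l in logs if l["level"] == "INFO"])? 1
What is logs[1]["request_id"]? "req_72535"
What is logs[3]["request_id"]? "req_88669"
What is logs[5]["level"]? "DEBUG"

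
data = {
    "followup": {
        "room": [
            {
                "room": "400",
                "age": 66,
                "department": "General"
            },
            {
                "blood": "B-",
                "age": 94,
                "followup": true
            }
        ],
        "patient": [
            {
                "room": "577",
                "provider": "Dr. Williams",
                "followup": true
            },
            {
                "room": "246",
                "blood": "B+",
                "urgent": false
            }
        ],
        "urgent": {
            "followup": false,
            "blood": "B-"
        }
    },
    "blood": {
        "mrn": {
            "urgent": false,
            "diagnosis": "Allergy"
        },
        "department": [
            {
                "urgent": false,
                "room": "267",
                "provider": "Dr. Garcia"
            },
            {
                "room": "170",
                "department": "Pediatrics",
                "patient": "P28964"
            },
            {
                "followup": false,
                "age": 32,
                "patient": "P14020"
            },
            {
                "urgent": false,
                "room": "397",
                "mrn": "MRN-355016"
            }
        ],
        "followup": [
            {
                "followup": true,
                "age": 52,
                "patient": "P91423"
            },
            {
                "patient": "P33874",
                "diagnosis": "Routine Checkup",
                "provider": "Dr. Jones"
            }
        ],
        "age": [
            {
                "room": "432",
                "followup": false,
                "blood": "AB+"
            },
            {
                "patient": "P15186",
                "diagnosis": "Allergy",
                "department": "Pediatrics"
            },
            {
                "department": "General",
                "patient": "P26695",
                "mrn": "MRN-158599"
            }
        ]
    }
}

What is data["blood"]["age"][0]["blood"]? "AB+"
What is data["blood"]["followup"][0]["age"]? 52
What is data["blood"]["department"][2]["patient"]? "P14020"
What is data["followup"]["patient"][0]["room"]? "577"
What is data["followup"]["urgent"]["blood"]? "B-"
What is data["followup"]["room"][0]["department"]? "General"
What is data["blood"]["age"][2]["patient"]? "P26695"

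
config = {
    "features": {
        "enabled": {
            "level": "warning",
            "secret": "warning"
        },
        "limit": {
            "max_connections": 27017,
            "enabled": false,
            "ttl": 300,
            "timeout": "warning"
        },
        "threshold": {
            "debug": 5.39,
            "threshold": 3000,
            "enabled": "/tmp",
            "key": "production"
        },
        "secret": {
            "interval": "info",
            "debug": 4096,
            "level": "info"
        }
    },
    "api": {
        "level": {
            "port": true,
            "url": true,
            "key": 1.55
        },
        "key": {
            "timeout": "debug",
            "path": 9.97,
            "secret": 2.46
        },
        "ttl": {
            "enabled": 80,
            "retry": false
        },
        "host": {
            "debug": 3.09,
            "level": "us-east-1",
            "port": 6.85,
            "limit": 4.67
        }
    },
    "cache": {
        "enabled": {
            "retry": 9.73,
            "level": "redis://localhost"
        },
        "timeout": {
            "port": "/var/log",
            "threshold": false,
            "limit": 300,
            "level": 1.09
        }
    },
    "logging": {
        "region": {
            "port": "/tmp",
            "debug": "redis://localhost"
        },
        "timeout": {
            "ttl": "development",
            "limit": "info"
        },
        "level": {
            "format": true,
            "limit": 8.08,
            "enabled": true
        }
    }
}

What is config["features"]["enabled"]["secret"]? "warning"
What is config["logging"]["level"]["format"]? True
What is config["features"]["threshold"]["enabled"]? "/tmp"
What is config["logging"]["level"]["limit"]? 8.08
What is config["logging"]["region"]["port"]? "/tmp"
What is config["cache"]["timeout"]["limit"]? 300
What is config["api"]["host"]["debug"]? 3.09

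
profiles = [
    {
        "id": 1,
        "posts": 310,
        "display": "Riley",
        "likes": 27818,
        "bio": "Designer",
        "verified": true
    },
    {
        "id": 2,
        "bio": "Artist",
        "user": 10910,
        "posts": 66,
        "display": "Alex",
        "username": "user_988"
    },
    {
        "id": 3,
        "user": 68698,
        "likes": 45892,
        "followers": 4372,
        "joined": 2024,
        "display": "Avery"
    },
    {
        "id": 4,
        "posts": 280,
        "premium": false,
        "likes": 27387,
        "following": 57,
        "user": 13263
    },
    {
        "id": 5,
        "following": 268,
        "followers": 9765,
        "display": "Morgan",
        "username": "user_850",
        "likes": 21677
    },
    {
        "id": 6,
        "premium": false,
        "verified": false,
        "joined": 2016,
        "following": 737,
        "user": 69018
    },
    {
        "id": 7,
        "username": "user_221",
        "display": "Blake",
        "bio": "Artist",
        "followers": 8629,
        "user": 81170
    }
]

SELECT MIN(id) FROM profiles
1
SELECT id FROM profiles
[1, 2, 3, 4, 5, 6, 7]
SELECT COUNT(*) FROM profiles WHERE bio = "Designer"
1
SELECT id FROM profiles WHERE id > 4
[5, 6, 7]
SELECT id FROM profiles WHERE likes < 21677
[]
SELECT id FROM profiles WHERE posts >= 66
[1, 2, 4]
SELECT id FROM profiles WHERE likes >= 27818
[1, 3]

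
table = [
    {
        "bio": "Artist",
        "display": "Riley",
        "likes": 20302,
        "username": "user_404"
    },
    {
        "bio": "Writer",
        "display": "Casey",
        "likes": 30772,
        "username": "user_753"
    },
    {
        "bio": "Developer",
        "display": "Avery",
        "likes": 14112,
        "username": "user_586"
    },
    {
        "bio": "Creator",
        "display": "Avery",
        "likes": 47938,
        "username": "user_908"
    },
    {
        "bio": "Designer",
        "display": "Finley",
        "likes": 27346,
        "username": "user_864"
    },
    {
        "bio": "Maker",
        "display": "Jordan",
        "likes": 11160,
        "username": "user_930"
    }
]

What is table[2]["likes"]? 14112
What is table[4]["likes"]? 27346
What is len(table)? 6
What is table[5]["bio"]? "Maker"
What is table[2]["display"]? "Avery"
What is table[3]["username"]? "user_908"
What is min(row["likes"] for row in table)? 11160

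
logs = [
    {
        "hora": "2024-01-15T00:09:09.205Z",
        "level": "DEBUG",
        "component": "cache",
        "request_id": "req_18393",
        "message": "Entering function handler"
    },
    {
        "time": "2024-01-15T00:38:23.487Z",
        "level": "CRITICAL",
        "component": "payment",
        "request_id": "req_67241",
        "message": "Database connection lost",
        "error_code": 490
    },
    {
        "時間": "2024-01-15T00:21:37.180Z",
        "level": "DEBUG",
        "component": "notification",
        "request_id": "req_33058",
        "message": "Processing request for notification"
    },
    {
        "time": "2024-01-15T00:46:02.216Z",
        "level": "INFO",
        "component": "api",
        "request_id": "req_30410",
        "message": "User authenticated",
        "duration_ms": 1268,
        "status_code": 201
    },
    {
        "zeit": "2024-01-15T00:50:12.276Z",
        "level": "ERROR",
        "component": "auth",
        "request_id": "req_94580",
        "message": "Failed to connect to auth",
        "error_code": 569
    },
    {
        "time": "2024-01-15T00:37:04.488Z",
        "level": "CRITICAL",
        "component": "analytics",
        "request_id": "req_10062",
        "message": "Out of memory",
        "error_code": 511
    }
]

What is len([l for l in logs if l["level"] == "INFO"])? 1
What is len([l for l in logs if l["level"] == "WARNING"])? 0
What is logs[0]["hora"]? "2024-01-15T00:09:09.205Z"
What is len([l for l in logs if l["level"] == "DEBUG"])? 2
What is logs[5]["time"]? "2024-01-15T00:37:04.488Z"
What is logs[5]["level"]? "CRITICAL"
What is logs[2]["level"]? "DEBUG"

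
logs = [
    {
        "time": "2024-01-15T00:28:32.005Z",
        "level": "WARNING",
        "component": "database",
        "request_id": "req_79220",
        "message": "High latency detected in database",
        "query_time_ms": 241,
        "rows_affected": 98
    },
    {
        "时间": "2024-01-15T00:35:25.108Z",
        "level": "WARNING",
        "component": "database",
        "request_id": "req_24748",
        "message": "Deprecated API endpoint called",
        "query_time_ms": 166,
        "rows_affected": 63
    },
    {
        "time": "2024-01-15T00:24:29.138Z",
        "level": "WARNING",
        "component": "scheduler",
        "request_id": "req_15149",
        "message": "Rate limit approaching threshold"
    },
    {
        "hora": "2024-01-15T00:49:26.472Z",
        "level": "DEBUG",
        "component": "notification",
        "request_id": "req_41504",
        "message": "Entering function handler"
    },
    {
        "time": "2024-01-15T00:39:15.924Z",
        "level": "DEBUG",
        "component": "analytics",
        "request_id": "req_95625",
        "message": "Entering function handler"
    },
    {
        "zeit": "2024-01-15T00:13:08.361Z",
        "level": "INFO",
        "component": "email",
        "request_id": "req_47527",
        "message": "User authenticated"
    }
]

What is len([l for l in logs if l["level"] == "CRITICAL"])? 0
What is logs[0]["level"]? "WARNING"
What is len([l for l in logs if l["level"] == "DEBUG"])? 2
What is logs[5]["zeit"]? "2024-01-15T00:13:08.361Z"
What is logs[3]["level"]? "DEBUG"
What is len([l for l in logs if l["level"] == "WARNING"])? 3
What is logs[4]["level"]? "DEBUG"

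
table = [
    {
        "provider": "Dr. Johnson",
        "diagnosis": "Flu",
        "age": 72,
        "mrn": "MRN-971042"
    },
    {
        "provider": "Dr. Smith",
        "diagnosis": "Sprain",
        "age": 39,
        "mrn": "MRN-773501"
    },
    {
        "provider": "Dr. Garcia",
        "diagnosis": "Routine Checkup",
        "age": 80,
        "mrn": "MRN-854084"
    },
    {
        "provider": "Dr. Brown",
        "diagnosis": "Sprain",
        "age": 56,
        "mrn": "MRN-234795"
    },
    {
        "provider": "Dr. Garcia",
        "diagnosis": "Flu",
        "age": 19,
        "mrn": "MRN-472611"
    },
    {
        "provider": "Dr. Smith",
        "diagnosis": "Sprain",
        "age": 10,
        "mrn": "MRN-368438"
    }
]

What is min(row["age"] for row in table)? 10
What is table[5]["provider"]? "Dr. Smith"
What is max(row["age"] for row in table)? 80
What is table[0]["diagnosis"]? "Flu"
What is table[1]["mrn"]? "MRN-773501"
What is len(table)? 6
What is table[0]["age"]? 72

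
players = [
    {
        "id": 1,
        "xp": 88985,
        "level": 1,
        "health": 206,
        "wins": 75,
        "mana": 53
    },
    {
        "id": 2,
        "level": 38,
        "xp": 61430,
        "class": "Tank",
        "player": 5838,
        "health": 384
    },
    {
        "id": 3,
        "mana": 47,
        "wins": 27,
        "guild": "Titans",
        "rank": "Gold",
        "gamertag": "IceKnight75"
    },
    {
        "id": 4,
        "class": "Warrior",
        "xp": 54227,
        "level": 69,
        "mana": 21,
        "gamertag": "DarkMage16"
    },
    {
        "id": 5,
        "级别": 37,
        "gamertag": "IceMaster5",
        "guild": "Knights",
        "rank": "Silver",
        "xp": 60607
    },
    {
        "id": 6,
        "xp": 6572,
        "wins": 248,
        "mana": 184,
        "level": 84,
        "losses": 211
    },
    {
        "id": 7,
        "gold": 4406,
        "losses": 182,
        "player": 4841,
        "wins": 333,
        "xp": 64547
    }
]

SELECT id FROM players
[1, 2, 3, 4, 5, 6, 7]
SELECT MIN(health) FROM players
206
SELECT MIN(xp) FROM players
6572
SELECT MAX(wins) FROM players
333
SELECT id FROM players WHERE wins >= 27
[1, 3, 6, 7]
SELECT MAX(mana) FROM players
184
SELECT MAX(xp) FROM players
88985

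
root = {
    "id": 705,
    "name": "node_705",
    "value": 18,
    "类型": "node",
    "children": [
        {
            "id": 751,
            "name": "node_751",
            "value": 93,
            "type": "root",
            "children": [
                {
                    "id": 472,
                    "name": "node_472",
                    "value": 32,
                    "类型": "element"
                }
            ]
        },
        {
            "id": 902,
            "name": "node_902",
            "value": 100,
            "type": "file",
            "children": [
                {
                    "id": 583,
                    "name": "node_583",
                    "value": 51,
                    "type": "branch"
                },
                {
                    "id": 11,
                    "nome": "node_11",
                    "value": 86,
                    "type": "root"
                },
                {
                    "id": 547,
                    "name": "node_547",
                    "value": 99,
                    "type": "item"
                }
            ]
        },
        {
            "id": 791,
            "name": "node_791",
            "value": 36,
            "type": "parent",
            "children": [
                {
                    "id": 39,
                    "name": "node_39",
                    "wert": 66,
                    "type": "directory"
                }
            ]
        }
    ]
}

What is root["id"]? 705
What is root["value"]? 18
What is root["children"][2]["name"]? "node_791"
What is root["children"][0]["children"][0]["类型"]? "element"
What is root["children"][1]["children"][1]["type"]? "root"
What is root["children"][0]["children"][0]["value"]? 32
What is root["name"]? "node_705"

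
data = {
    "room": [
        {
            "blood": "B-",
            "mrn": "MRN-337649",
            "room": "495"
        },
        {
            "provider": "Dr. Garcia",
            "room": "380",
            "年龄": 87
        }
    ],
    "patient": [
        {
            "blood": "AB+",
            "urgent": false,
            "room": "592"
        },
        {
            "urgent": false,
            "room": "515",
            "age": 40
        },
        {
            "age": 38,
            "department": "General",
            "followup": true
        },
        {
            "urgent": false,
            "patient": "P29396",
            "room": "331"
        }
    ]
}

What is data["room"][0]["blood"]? "B-"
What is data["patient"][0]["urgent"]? False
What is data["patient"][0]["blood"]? "AB+"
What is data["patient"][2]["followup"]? True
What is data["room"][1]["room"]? "380"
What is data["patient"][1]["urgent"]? False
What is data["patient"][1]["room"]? "515"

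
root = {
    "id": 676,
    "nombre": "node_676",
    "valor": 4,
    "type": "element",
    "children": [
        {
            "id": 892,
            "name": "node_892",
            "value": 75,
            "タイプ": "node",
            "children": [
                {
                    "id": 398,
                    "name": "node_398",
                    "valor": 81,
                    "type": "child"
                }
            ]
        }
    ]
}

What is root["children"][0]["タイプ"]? "node"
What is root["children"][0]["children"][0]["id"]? 398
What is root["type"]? "element"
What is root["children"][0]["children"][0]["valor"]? 81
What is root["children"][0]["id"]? 892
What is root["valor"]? 4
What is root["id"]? 676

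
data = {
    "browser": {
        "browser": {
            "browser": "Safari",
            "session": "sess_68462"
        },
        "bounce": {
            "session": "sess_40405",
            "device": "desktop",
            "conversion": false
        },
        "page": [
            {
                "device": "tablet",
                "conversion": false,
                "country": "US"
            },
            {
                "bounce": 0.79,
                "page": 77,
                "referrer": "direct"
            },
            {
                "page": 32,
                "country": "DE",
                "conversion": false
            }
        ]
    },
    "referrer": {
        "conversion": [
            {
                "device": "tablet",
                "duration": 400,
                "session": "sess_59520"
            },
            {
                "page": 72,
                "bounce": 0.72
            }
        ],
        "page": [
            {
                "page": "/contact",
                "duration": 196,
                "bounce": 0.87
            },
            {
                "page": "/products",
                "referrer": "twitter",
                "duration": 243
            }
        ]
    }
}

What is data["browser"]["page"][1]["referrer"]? "direct"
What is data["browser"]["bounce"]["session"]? "sess_40405"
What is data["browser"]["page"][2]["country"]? "DE"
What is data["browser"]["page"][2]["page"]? 32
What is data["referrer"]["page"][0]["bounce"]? 0.87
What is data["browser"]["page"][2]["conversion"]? False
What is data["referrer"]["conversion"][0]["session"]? "sess_59520"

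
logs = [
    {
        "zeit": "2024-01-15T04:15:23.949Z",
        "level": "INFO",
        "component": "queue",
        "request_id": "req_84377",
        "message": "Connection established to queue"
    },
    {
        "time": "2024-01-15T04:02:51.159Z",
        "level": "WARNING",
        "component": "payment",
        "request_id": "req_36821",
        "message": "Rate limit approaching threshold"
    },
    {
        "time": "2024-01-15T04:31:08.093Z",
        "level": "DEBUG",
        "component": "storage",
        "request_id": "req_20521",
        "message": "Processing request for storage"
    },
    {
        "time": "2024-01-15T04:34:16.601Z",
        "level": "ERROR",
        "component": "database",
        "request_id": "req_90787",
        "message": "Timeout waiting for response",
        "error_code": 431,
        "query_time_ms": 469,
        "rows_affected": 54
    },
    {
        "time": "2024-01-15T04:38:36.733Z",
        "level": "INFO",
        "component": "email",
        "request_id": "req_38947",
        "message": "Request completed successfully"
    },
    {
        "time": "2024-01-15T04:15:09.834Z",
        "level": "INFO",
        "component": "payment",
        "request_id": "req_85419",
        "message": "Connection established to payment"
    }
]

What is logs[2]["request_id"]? "req_20521"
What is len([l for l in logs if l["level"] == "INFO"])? 3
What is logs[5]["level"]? "INFO"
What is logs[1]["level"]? "WARNING"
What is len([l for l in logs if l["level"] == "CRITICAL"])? 0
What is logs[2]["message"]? "Processing request for storage"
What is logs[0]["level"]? "INFO"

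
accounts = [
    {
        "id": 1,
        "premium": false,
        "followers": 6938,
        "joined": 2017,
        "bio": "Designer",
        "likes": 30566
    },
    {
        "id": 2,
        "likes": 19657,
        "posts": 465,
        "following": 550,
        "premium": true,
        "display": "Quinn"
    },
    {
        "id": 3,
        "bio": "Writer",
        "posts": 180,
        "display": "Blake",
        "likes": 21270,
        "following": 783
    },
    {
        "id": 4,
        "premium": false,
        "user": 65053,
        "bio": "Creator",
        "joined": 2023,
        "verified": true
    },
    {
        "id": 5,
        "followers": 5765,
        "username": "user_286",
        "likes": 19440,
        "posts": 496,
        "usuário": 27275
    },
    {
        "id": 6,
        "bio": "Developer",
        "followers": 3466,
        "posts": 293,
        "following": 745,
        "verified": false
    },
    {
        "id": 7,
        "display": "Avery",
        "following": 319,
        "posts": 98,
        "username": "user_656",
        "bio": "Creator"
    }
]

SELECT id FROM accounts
[1, 2, 3, 4, 5, 6, 7]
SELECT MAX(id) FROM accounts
7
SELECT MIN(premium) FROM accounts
False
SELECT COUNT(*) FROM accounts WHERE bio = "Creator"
2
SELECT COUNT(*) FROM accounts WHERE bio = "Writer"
1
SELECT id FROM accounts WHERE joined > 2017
[4]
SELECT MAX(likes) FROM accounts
30566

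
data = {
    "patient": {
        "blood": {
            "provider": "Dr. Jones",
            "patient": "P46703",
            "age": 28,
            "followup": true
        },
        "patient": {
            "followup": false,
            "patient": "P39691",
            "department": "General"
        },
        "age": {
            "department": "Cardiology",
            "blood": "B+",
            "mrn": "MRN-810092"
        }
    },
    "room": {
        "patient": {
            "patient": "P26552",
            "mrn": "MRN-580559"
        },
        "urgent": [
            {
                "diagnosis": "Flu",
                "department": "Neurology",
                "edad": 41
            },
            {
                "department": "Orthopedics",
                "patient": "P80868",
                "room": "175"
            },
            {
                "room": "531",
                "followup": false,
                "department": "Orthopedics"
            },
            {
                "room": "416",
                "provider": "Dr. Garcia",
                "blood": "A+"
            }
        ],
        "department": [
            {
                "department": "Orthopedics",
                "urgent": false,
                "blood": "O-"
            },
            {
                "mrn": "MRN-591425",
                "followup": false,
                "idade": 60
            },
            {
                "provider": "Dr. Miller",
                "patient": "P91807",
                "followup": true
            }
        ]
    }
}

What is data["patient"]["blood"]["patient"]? "P46703"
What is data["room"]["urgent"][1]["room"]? "175"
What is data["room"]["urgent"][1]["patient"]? "P80868"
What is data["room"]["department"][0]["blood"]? "O-"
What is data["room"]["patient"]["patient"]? "P26552"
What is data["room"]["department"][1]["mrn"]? "MRN-591425"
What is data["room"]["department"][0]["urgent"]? False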